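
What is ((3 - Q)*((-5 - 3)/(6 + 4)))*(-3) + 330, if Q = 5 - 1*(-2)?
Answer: 1602/5 ≈ 320.40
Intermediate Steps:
Q = 7 (Q = 5 + 2 = 7)
((3 - Q)*((-5 - 3)/(6 + 4)))*(-3) + 330 = ((3 - 1*7)*((-5 - 3)/(6 + 4)))*(-3) + 330 = ((3 - 7)*(-8/10))*(-3) + 330 = -(-32)/10*(-3) + 330 = -4*(-⅘)*(-3) + 330 = (16/5)*(-3) + 330 = -48/5 + 330 = 1602/5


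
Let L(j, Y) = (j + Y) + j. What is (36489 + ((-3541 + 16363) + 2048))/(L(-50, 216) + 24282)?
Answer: 4669/2218 ≈ 2.1050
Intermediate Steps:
L(j, Y) = Y + 2*j (L(j, Y) = (Y + j) + j = Y + 2*j)
(36489 + ((-3541 + 16363) + 2048))/(L(-50, 216) + 24282) = (36489 + ((-3541 + 16363) + 2048))/((216 + 2*(-50)) + 24282) = (36489 + (12822 + 2048))/((216 - 100) + 24282) = (36489 + 14870)/(116 + 24282) = 51359/24398 = 51359*(1/24398) = 4669/2218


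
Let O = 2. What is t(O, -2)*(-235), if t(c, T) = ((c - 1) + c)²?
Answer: -2115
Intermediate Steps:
t(c, T) = (-1 + 2*c)² (t(c, T) = ((-1 + c) + c)² = (-1 + 2*c)²)
t(O, -2)*(-235) = (-1 + 2*2)²*(-235) = (-1 + 4)²*(-235) = 3²*(-235) = 9*(-235) = -2115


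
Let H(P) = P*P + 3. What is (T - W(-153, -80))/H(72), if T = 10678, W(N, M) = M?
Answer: 3586/1729 ≈ 2.0740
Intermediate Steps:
H(P) = 3 + P**2 (H(P) = P**2 + 3 = 3 + P**2)
(T - W(-153, -80))/H(72) = (10678 - 1*(-80))/(3 + 72**2) = (10678 + 80)/(3 + 5184) = 10758/5187 = 10758*(1/5187) = 3586/1729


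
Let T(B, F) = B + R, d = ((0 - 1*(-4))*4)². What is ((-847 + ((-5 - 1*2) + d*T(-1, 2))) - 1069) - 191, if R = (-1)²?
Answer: -2114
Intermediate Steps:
d = 256 (d = ((0 + 4)*4)² = (4*4)² = 16² = 256)
R = 1
T(B, F) = 1 + B (T(B, F) = B + 1 = 1 + B)
((-847 + ((-5 - 1*2) + d*T(-1, 2))) - 1069) - 191 = ((-847 + ((-5 - 1*2) + 256*(1 - 1))) - 1069) - 191 = ((-847 + ((-5 - 2) + 256*0)) - 1069) - 191 = ((-847 + (-7 + 0)) - 1069) - 191 = ((-847 - 7) - 1069) - 191 = (-854 - 1069) - 191 = -1923 - 191 = -2114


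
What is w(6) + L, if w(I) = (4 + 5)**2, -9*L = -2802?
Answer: 1177/3 ≈ 392.33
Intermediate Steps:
L = 934/3 (L = -1/9*(-2802) = 934/3 ≈ 311.33)
w(I) = 81 (w(I) = 9**2 = 81)
w(6) + L = 81 + 934/3 = 1177/3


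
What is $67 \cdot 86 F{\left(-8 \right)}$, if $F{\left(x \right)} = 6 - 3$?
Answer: $17286$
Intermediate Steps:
$F{\left(x \right)} = 3$ ($F{\left(x \right)} = 6 - 3 = 3$)
$67 \cdot 86 F{\left(-8 \right)} = 67 \cdot 86 \cdot 3 = 5762 \cdot 3 = 17286$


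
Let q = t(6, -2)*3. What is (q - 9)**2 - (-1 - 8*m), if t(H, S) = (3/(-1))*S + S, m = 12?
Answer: 106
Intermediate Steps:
t(H, S) = -2*S (t(H, S) = (3*(-1))*S + S = -3*S + S = -2*S)
q = 12 (q = -2*(-2)*3 = 4*3 = 12)
(q - 9)**2 - (-1 - 8*m) = (12 - 9)**2 - (-1 - 8*12) = 3**2 - (-1 - 96) = 9 - 1*(-97) = 9 + 97 = 106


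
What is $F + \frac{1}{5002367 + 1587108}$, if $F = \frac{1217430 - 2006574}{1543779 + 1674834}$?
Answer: $- \frac{1733347146929}{7069656632725} \approx -0.24518$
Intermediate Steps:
$F = - \frac{263048}{1072871}$ ($F = \frac{1217430 - 2006574}{3218613} = \left(-789144\right) \frac{1}{3218613} = - \frac{263048}{1072871} \approx -0.24518$)
$F + \frac{1}{5002367 + 1587108} = - \frac{263048}{1072871} + \frac{1}{5002367 + 1587108} = - \frac{263048}{1072871} + \frac{1}{6589475} = - \frac{1733347146929}{7069656632725}$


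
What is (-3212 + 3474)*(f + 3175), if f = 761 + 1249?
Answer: 1358470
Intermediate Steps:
f = 2010
(-3212 + 3474)*(f + 3175) = (-3212 + 3474)*(2010 + 3175) = 262*5185 = 1358470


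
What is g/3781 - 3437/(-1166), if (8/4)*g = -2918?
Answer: 11294103/4408646 ≈ 2.5618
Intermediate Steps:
g = -1459 (g = (½)*(-2918) = -1459)
g/3781 - 3437/(-1166) = -1459/3781 - 3437/(-1166) = -1459*1/3781 - 3437*(-1/1166) = -1459/3781 + 3437/1166 = 11294103/4408646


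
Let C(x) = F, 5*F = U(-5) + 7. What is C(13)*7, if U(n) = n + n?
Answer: -21/5 ≈ -4.2000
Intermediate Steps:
U(n) = 2*n
F = -3/5 (F = (2*(-5) + 7)/5 = (-10 + 7)/5 = (1/5)*(-3) = -3/5 ≈ -0.60000)
C(x) = -3/5
C(13)*7 = -3/5*7 = -21/5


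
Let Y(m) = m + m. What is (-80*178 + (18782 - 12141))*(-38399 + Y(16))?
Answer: 291550833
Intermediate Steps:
Y(m) = 2*m
(-80*178 + (18782 - 12141))*(-38399 + Y(16)) = (-80*178 + (18782 - 12141))*(-38399 + 2*16) = (-14240 + 6641)*(-38399 + 32) = -7599*(-38367) = 291550833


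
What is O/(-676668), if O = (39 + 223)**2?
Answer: -17161/169167 ≈ -0.10144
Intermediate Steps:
O = 68644 (O = 262**2 = 68644)
O/(-676668) = 68644/(-676668) = 68644*(-1/676668) = -17161/169167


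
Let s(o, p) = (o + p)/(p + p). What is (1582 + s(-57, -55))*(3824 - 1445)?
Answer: 207130014/55 ≈ 3.7660e+6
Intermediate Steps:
s(o, p) = (o + p)/(2*p) (s(o, p) = (o + p)/((2*p)) = (o + p)*(1/(2*p)) = (o + p)/(2*p))
(1582 + s(-57, -55))*(3824 - 1445) = (1582 + (½)*(-57 - 55)/(-55))*(3824 - 1445) = (1582 + (½)*(-1/55)*(-112))*2379 = (1582 + 56/55)*2379 = (87066/55)*2379 = 207130014/55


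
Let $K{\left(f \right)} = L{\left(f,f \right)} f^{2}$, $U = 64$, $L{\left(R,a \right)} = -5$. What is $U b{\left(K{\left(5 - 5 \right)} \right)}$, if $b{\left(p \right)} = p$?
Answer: $0$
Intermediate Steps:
$K{\left(f \right)} = - 5 f^{2}$
$U b{\left(K{\left(5 - 5 \right)} \right)} = 64 \left(- 5 \left(5 - 5\right)^{2}\right) = 64 \left(- 5 \cdot 0^{2}\right) = 64 \left(\left(-5\right) 0\right) = 64 \cdot 0 = 0$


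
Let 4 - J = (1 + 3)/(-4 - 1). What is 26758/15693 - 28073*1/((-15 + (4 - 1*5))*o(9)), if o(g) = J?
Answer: 737674339/2008704 ≈ 367.24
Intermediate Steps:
J = 24/5 (J = 4 - (1 + 3)/(-4 - 1) = 4 - 4/(-5) = 4 - 4*(-1)/5 = 4 - 1*(-⅘) = 4 + ⅘ = 24/5 ≈ 4.8000)
o(g) = 24/5
26758/15693 - 28073*1/((-15 + (4 - 1*5))*o(9)) = 26758/15693 - 28073*5/(24*(-15 + (4 - 1*5))) = 26758*(1/15693) - 28073*5/(24*(-15 + (4 - 5))) = 26758/15693 - 28073*5/(24*(-15 - 1)) = 26758/15693 - 28073/((24/5)*(-16)) = 26758/15693 - 28073/(-384/5) = 26758/15693 - 28073*(-5/384) = 26758/15693 + 140365/384 = 737674339/2008704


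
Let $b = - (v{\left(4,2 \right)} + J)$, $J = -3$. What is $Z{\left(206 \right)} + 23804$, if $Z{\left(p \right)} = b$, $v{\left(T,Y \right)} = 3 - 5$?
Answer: $23809$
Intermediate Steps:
$v{\left(T,Y \right)} = -2$
$b = 5$ ($b = - (-2 - 3) = \left(-1\right) \left(-5\right) = 5$)
$Z{\left(p \right)} = 5$
$Z{\left(206 \right)} + 23804 = 5 + 23804 = 23809$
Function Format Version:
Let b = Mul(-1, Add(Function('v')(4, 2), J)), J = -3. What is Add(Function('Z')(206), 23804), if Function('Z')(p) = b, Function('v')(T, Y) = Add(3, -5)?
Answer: 23809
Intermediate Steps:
Function('v')(T, Y) = -2
b = 5 (b = Mul(-1, Add(-2, -3)) = Mul(-1, -5) = 5)
Function('Z')(p) = 5
Add(Function('Z')(206), 23804) = Add(5, 23804) = 23809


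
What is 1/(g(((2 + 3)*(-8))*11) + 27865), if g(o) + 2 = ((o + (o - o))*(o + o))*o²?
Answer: 1/74961947863 ≈ 1.3340e-11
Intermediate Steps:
g(o) = -2 + 2*o⁴ (g(o) = -2 + ((o + (o - o))*(o + o))*o² = -2 + ((o + 0)*(2*o))*o² = -2 + (o*(2*o))*o² = -2 + (2*o²)*o² = -2 + 2*o⁴)
1/(g(((2 + 3)*(-8))*11) + 27865) = 1/((-2 + 2*(((2 + 3)*(-8))*11)⁴) + 27865) = 1/((-2 + 2*((5*(-8))*11)⁴) + 27865) = 1/((-2 + 2*(-40*11)⁴) + 27865) = 1/((-2 + 2*(-440)⁴) + 27865) = 1/((-2 + 2*37480960000) + 27865) = 1/((-2 + 74961920000) + 27865) = 1/(74961919998 + 27865) = 1/74961947863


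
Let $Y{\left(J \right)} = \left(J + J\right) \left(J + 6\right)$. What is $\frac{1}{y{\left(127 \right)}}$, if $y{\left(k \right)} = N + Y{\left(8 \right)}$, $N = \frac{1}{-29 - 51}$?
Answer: $\frac{80}{17919} \approx 0.0044645$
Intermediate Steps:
$Y{\left(J \right)} = 2 J \left(6 + J\right)$
$N = - \frac{1}{80}$ ($N = \frac{1}{-80} = - \frac{1}{80} \approx -0.0125$)
$y{\left(k \right)} = \frac{17919}{80}$ ($y{\left(k \right)} = - \frac{1}{80} + 2 \cdot 8 \left(6 + 8\right) = - \frac{1}{80} + 2 \cdot 8 \cdot 14 = - \frac{1}{80} + 224 = \frac{17919}{80}$)
$\frac{1}{y{\left(127 \right)}} = \frac{1}{\frac{17919}{80}} = \frac{80}{17919}$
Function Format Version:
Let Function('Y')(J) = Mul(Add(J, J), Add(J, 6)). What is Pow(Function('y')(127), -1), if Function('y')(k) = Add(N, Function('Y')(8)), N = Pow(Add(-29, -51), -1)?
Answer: Rational(80, 17919) ≈ 0.0044645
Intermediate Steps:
Function('Y')(J) = Mul(2, J, Add(6, J)) (Function('Y')(J) = Mul(Mul(2, J), Add(6, J)) = Mul(2, J, Add(6, J)))
N = Rational(-1, 80) (N = Pow(-80, -1) = Rational(-1, 80) ≈ -0.012500)
Function('y')(k) = Rational(17919, 80) (Function('y')(k) = Add(Rational(-1, 80), Mul(2, 8, Add(6, 8))) = Add(Rational(-1, 80), Mul(2, 8, 14)) = Add(Rational(-1, 80), 224) = Rational(17919, 80))
Pow(Function('y')(127), -1) = Pow(Rational(17919, 80), -1) = Rational(80, 17919)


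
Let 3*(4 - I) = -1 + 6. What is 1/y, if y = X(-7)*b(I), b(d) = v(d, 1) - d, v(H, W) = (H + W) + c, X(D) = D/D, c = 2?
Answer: ⅓ ≈ 0.33333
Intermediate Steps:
X(D) = 1
I = 7/3 (I = 4 - (-1 + 6)/3 = 4 - ⅓*5 = 4 - 5/3 = 7/3 ≈ 2.3333)
v(H, W) = 2 + H + W (v(H, W) = (H + W) + 2 = 2 + H + W)
b(d) = 3 (b(d) = (2 + d + 1) - d = (3 + d) - d = 3)
y = 3 (y = 1*3 = 3)
1/y = 1/3 = ⅓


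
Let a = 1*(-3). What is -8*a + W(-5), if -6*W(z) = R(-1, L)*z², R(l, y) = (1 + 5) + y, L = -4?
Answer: 47/3 ≈ 15.667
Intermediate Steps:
R(l, y) = 6 + y
W(z) = -z²/3 (W(z) = -(6 - 4)*z²/6 = -z²/3)
a = -3
-8*a + W(-5) = -8*(-3) - ⅓*(-5)² = 24 - ⅓*25 = 24 - 25/3 = 47/3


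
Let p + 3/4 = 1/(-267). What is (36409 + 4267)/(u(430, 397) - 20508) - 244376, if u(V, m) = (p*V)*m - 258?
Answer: -19501182288928/79799819 ≈ -2.4438e+5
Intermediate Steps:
p = -805/1068 (p = -3/4 + 1/(-267) = -3/4 - 1/267 = -805/1068 ≈ -0.75375)
u(V, m) = -258 - 805*V*m/1068 (u(V, m) = (-805*V/1068)*m - 258 = -805*V*m/1068 - 258 = -258 - 805*V*m/1068)
(36409 + 4267)/(u(430, 397) - 20508) - 244376 = (36409 + 4267)/((-258 - 805/1068*430*397) - 20508) - 244376 = 40676/((-258 - 68710775/534) - 20508) - 244376 = 40676/(-68848547/534 - 20508) - 244376 = 40676/(-79799819/534) - 244376 = 40676*(-534/79799819) - 244376 = -21720984/79799819 - 244376 = -19501182288928/79799819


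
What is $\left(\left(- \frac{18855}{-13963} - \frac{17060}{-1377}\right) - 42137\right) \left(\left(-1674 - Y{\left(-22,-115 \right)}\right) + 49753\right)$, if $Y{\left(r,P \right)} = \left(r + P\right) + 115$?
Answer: $- \frac{38957292155519072}{19227051} \approx -2.0262 \cdot 10^{9}$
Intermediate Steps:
$Y{\left(r,P \right)} = 115 + P + r$ ($Y{\left(r,P \right)} = \left(P + r\right) + 115 = 115 + P + r$)
$\left(\left(- \frac{18855}{-13963} - \frac{17060}{-1377}\right) - 42137\right) \left(\left(-1674 - Y{\left(-22,-115 \right)}\right) + 49753\right) = \left(\left(- \frac{18855}{-13963} - \frac{17060}{-1377}\right) - 42137\right) \left(\left(-1674 - \left(115 - 115 - 22\right)\right) + 49753\right) = \left(\left(\left(-18855\right) \left(- \frac{1}{13963}\right) - - \frac{17060}{1377}\right) - 42137\right) \left(\left(-1674 - -22\right) + 49753\right) = \left(\left(\frac{18855}{13963} + \frac{17060}{1377}\right) - 42137\right) \left(\left(-1674 + 22\right) + 49753\right) = \left(\frac{264172115}{19227051} - 42137\right) \left(-1652 + 49753\right) = \left(- \frac{809906075872}{19227051}\right) 48101 = - \frac{38957292155519072}{19227051}$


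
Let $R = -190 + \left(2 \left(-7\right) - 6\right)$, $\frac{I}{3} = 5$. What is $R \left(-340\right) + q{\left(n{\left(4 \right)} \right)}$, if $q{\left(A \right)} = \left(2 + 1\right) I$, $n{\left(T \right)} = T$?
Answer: $71445$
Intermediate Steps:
$I = 15$ ($I = 3 \cdot 5 = 15$)
$q{\left(A \right)} = 45$ ($q{\left(A \right)} = \left(2 + 1\right) 15 = 3 \cdot 15 = 45$)
$R = -210$ ($R = -190 - 20 = -210$)
$R \left(-340\right) + q{\left(n{\left(4 \right)} \right)} = \left(-210\right) \left(-340\right) + 45 = 71400 + 45 = 71445$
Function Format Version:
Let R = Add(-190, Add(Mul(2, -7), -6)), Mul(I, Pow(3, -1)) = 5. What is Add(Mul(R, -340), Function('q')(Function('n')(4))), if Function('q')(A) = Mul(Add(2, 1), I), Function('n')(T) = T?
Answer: 71445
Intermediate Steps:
I = 15 (I = Mul(3, 5) = 15)
Function('q')(A) = 45 (Function('q')(A) = Mul(Add(2, 1), 15) = Mul(3, 15) = 45)
R = -210 (R = Add(-190, Add(-14, -6)) = Add(-190, -20) = -210)
Add(Mul(R, -340), Function('q')(Function('n')(4))) = Add(Mul(-210, -340), 45) = Add(71400, 45) = 71445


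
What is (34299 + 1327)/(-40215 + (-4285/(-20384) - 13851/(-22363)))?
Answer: -854737851968/964817089739 ≈ -0.88591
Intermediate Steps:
(34299 + 1327)/(-40215 + (-4285/(-20384) - 13851/(-22363))) = 35626/(-40215 + (-4285*(-1/20384) - 13851*(-1/22363))) = 35626/(-40215 + (4285/20384 + 729/1177)) = 35626/(-40215 + 19903381/23991968) = 35626/(-964817089739/23991968) = 35626*(-23991968/964817089739) = -854737851968/964817089739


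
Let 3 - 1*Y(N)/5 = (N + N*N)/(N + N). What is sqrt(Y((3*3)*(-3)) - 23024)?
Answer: 4*I*sqrt(1434) ≈ 151.47*I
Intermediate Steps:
Y(N) = 15 - 5*(N + N**2)/(2*N) (Y(N) = 15 - 5*(N + N*N)/(N + N) = 15 - 5*(N + N**2)/(2*N))
sqrt(Y((3*3)*(-3)) - 23024) = sqrt((25/2 - 5*3*3*(-3)/2) - 23024) = sqrt((25/2 - 45*(-3)/2) - 23024) = sqrt((25/2 - 5/2*(-27)) - 23024) = sqrt((25/2 + 135/2) - 23024) = sqrt(80 - 23024) = sqrt(-22944) = 4*I*sqrt(1434)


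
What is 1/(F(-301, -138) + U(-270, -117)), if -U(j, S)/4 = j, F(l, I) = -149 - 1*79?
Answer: 1/852 ≈ 0.0011737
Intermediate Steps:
F(l, I) = -228 (F(l, I) = -149 - 79 = -228)
U(j, S) = -4*j
1/(F(-301, -138) + U(-270, -117)) = 1/(-228 - 4*(-270)) = 1/(-228 + 1080) = 1/852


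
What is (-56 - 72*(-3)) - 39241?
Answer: -39081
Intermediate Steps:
(-56 - 72*(-3)) - 39241 = (-56 + 216) - 39241 = 160 - 39241 = -39081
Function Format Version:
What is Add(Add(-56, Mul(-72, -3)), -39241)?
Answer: -39081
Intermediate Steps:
Add(Add(-56, Mul(-72, -3)), -39241) = Add(Add(-56, 216), -39241) = Add(160, -39241) = -39081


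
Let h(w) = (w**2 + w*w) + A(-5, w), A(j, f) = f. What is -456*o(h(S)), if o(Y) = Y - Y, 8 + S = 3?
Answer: 0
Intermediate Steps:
S = -5 (S = -8 + 3 = -5)
h(w) = w + 2*w**2 (h(w) = (w**2 + w*w) + w = (w**2 + w**2) + w = 2*w**2 + w = w + 2*w**2)
o(Y) = 0
-456*o(h(S)) = -456*0 = 0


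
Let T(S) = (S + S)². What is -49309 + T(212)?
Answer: 130467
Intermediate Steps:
T(S) = 4*S² (T(S) = (2*S)² = 4*S²)
-49309 + T(212) = -49309 + 4*212² = -49309 + 4*44944 = -49309 + 179776 = 130467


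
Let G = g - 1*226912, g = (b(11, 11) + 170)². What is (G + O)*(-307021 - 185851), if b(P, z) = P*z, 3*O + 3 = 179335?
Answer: 121917310792/3 ≈ 4.0639e+10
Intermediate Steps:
O = 179332/3 (O = -1 + (⅓)*179335 = -1 + 179335/3 = 179332/3 ≈ 59777.)
g = 84681 (g = (11*11 + 170)² = (121 + 170)² = 291² = 84681)
G = -142231 (G = 84681 - 1*226912 = 84681 - 226912 = -142231)
(G + O)*(-307021 - 185851) = (-142231 + 179332/3)*(-307021 - 185851) = -247361/3*(-492872) = 121917310792/3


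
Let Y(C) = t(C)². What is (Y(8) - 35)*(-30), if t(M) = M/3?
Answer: 2510/3 ≈ 836.67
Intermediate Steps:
t(M) = M/3 (t(M) = M*(⅓) = M/3)
Y(C) = C²/9 (Y(C) = (C/3)² = C²/9)
(Y(8) - 35)*(-30) = ((⅑)*8² - 35)*(-30) = ((⅑)*64 - 35)*(-30) = (64/9 - 35)*(-30) = -251/9*(-30) = 2510/3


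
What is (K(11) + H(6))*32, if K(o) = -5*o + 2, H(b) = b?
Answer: -1504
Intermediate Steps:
K(o) = 2 - 5*o
(K(11) + H(6))*32 = ((2 - 5*11) + 6)*32 = ((2 - 55) + 6)*32 = (-53 + 6)*32 = -47*32 = -1504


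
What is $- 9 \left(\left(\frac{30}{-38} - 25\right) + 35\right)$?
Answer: $- \frac{1575}{19} \approx -82.895$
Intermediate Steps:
$- 9 \left(\left(\frac{30}{-38} - 25\right) + 35\right) = - 9 \left(\left(30 \left(- \frac{1}{38}\right) - 25\right) + 35\right) = - 9 \left(\left(- \frac{15}{19} - 25\right) + 35\right) = - 9 \left(- \frac{490}{19} + 35\right) = \left(-9\right) \frac{175}{19} = - \frac{1575}{19}$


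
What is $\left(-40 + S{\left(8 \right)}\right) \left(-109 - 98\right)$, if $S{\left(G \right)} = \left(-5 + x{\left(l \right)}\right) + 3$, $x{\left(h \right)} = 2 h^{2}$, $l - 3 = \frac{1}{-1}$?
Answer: $7038$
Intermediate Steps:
$l = 2$ ($l = 3 + \frac{1}{-1} = 3 - 1 = 2$)
$S{\left(G \right)} = 6$ ($S{\left(G \right)} = \left(-5 + 2 \cdot 2^{2}\right) + 3 = \left(-5 + 2 \cdot 4\right) + 3 = \left(-5 + 8\right) + 3 = 3 + 3 = 6$)
$\left(-40 + S{\left(8 \right)}\right) \left(-109 - 98\right) = \left(-40 + 6\right) \left(-109 - 98\right) = \left(-34\right) \left(-207\right) = 7038$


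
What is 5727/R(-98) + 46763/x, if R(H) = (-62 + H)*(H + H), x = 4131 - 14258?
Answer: -1408490351/317582720 ≈ -4.4350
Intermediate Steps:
x = -10127
R(H) = 2*H*(-62 + H) (R(H) = (-62 + H)*(2*H) = 2*H*(-62 + H))
5727/R(-98) + 46763/x = 5727/((2*(-98)*(-62 - 98))) + 46763/(-10127) = 5727/((2*(-98)*(-160))) + 46763*(-1/10127) = 5727/31360 - 46763/10127 = -1408490351/317582720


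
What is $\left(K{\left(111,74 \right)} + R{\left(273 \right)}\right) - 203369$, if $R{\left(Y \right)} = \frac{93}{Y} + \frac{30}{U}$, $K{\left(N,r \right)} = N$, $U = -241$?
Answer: $- \frac{4457646457}{21931} \approx -2.0326 \cdot 10^{5}$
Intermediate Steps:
$R{\left(Y \right)} = - \frac{30}{241} + \frac{93}{Y}$ ($R{\left(Y \right)} = \frac{93}{Y} + \frac{30}{-241} = \frac{93}{Y} + 30 \left(- \frac{1}{241}\right) = \frac{93}{Y} - \frac{30}{241} = - \frac{30}{241} + \frac{93}{Y}$)
$\left(K{\left(111,74 \right)} + R{\left(273 \right)}\right) - 203369 = \left(111 - \left(\frac{30}{241} - \frac{93}{273}\right)\right) - 203369 = \left(111 + \left(- \frac{30}{241} + 93 \cdot \frac{1}{273}\right)\right) - 203369 = \left(111 + \left(- \frac{30}{241} + \frac{31}{91}\right)\right) - 203369 = \left(111 + \frac{4741}{21931}\right) - 203369 = \frac{2439082}{21931} - 203369 = - \frac{4457646457}{21931}$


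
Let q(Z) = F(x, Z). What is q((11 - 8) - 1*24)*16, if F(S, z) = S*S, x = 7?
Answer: 784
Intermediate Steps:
F(S, z) = S**2
q(Z) = 49 (q(Z) = 7**2 = 49)
q((11 - 8) - 1*24)*16 = 49*16 = 784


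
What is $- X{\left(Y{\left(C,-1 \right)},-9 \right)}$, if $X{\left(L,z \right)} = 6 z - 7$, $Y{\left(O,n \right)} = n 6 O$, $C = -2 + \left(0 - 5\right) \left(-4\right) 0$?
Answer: $61$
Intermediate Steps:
$C = -2$ ($C = -2 + \left(-5\right) \left(-4\right) 0 = -2 + 20 \cdot 0 = -2 + 0 = -2$)
$Y{\left(O,n \right)} = 6 O n$ ($Y{\left(O,n \right)} = 6 n O = 6 O n$)
$X{\left(L,z \right)} = -7 + 6 z$
$- X{\left(Y{\left(C,-1 \right)},-9 \right)} = - (-7 + 6 \left(-9\right)) = - (-7 - 54) = \left(-1\right) \left(-61\right) = 61$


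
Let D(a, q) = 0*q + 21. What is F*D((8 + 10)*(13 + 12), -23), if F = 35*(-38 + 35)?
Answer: -2205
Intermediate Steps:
D(a, q) = 21 (D(a, q) = 0 + 21 = 21)
F = -105 (F = 35*(-3) = -105)
F*D((8 + 10)*(13 + 12), -23) = -105*21 = -2205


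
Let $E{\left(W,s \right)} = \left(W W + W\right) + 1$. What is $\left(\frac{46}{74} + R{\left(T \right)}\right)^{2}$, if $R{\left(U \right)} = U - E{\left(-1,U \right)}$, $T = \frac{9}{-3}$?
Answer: $\frac{15625}{1369} \approx 11.413$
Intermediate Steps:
$T = -3$ ($T = 9 \left(- \frac{1}{3}\right) = -3$)
$E{\left(W,s \right)} = 1 + W + W^{2}$ ($E{\left(W,s \right)} = \left(W^{2} + W\right) + 1 = \left(W + W^{2}\right) + 1 = 1 + W + W^{2}$)
$R{\left(U \right)} = -1 + U$ ($R{\left(U \right)} = U - \left(1 - 1 + \left(-1\right)^{2}\right) = U - \left(1 - 1 + 1\right) = U - 1 = -1 + U$)
$\left(\frac{46}{74} + R{\left(T \right)}\right)^{2} = \left(\frac{46}{74} - 4\right)^{2} = \left(46 \cdot \frac{1}{74} - 4\right)^{2} = \left(\frac{23}{37} - 4\right)^{2} = \left(- \frac{125}{37}\right)^{2} = \frac{15625}{1369}$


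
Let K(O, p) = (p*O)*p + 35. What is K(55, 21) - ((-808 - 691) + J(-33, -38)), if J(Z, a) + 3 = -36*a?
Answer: 24424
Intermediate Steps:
J(Z, a) = -3 - 36*a
K(O, p) = 35 + O*p² (K(O, p) = (O*p)*p + 35 = O*p² + 35 = 35 + O*p²)
K(55, 21) - ((-808 - 691) + J(-33, -38)) = (35 + 55*21²) - ((-808 - 691) + (-3 - 36*(-38))) = (35 + 55*441) - (-1499 + (-3 + 1368)) = (35 + 24255) - (-1499 + 1365) = 24290 - 1*(-134) = 24290 + 134 = 24424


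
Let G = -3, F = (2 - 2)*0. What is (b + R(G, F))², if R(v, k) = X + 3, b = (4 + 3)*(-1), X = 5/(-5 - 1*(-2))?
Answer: 289/9 ≈ 32.111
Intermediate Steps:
F = 0 (F = 0*0 = 0)
X = -5/3 (X = 5/(-5 + 2) = 5/(-3) = 5*(-⅓) = -5/3 ≈ -1.6667)
b = -7 (b = 7*(-1) = -7)
R(v, k) = 4/3 (R(v, k) = -5/3 + 3 = 4/3)
(b + R(G, F))² = (-7 + 4/3)² = (-17/3)² = 289/9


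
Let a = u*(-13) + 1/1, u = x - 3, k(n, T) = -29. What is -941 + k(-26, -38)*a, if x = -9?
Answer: -5494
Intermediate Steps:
u = -12 (u = -9 - 3 = -12)
a = 157 (a = -12*(-13) + 1/1 = 156 + 1 = 157)
-941 + k(-26, -38)*a = -941 - 29*157 = -941 - 4553 = -5494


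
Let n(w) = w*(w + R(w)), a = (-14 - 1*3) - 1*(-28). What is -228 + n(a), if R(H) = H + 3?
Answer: 47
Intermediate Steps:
R(H) = 3 + H
a = 11 (a = (-14 - 3) + 28 = -17 + 28 = 11)
n(w) = w*(3 + 2*w) (n(w) = w*(w + (3 + w)) = w*(3 + 2*w))
-228 + n(a) = -228 + 11*(3 + 2*11) = -228 + 11*(3 + 22) = -228 + 11*25 = -228 + 275 = 47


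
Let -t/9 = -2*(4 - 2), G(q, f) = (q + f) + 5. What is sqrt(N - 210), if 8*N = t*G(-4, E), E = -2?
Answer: I*sqrt(858)/2 ≈ 14.646*I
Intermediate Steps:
G(q, f) = 5 + f + q (G(q, f) = (f + q) + 5 = 5 + f + q)
t = 36 (t = -(-18)*(4 - 2) = -(-18)*2 = -9*(-4) = 36)
N = -9/2 (N = (36*(5 - 2 - 4))/8 = (36*(-1))/8 = (1/8)*(-36) = -9/2 ≈ -4.5000)
sqrt(N - 210) = sqrt(-9/2 - 210) = sqrt(-429/2) = I*sqrt(858)/2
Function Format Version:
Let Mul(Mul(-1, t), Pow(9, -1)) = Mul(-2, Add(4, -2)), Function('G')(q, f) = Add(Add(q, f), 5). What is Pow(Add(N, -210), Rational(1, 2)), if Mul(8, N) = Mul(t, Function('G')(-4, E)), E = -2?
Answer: Mul(Rational(1, 2), I, Pow(858, Rational(1, 2))) ≈ Mul(14.646, I)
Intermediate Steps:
Function('G')(q, f) = Add(5, f, q) (Function('G')(q, f) = Add(Add(f, q), 5) = Add(5, f, q))
t = 36 (t = Mul(-9, Mul(-2, Add(4, -2))) = Mul(-9, Mul(-2, 2)) = Mul(-9, -4) = 36)
N = Rational(-9, 2) (N = Mul(Rational(1, 8), Mul(36, Add(5, -2, -4))) = Mul(Rational(1, 8), Mul(36, -1)) = Mul(Rational(1, 8), -36) = Rational(-9, 2) ≈ -4.5000)
Pow(Add(N, -210), Rational(1, 2)) = Pow(Add(Rational(-9, 2), -210), Rational(1, 2)) = Pow(Rational(-429, 2), Rational(1, 2)) = Mul(Rational(1, 2), I, Pow(858, Rational(1, 2)))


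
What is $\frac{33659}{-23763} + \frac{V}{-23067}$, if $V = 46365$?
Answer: $- \frac{18971552}{5536779} \approx -3.4265$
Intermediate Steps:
$\frac{33659}{-23763} + \frac{V}{-23067} = \frac{33659}{-23763} + \frac{46365}{-23067} = 33659 \left(- \frac{1}{23763}\right) + 46365 \left(- \frac{1}{23067}\right) = - \frac{33659}{23763} - \frac{1405}{699} = - \frac{18971552}{5536779}$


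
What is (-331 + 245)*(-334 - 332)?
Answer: 57276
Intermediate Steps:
(-331 + 245)*(-334 - 332) = -86*(-666) = 57276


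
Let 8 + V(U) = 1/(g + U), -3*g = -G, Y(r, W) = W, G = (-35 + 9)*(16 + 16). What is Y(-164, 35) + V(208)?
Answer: 5613/208 ≈ 26.986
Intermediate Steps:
G = -832 (G = -26*32 = -832)
g = -832/3 (g = -(-1)*(-832)/3 = -⅓*832 = -832/3 ≈ -277.33)
V(U) = -8 + 1/(-832/3 + U)
Y(-164, 35) + V(208) = 35 + (6659 - 24*208)/(-832 + 3*208) = 35 + (6659 - 4992)/(-832 + 624) = 35 + 1667/(-208) = 35 - 1/208*1667 = 35 - 1667/208 = 5613/208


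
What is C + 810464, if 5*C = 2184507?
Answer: 6236827/5 ≈ 1.2474e+6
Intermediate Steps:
C = 2184507/5 (C = (⅕)*2184507 = 2184507/5 ≈ 4.3690e+5)
C + 810464 = 2184507/5 + 810464 = 6236827/5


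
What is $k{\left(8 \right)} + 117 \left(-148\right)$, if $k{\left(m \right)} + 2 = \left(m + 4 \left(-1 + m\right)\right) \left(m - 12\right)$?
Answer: $-17462$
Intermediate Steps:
$k{\left(m \right)} = -2 + \left(-12 + m\right) \left(-4 + 5 m\right)$ ($k{\left(m \right)} = -2 + \left(m + 4 \left(-1 + m\right)\right) \left(m - 12\right) = -2 + \left(m + \left(-4 + 4 m\right)\right) \left(-12 + m\right) = -2 + \left(-4 + 5 m\right) \left(-12 + m\right) = -2 + \left(-12 + m\right) \left(-4 + 5 m\right)$)
$k{\left(8 \right)} + 117 \left(-148\right) = \left(46 - 512 + 5 \cdot 8^{2}\right) + 117 \left(-148\right) = \left(46 - 512 + 5 \cdot 64\right) - 17316 = \left(46 - 512 + 320\right) - 17316 = -146 - 17316 = -17462$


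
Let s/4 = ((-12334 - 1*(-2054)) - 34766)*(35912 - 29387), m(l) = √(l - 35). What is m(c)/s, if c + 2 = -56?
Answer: -I*√93/1175700600 ≈ -8.2025e-9*I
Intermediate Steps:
c = -58 (c = -2 - 56 = -58)
m(l) = √(-35 + l)
s = -1175700600 (s = 4*(((-12334 - 1*(-2054)) - 34766)*(35912 - 29387)) = 4*(((-12334 + 2054) - 34766)*6525) = 4*((-10280 - 34766)*6525) = 4*(-45046*6525) = 4*(-293925150) = -1175700600)
m(c)/s = √(-35 - 58)/(-1175700600) = √(-93)*(-1/1175700600) = (I*√93)*(-1/1175700600) = -I*√93/1175700600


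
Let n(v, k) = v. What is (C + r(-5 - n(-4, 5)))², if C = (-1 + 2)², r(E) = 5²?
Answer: 676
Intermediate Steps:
r(E) = 25
C = 1 (C = 1² = 1)
(C + r(-5 - n(-4, 5)))² = (1 + 25)² = 26² = 676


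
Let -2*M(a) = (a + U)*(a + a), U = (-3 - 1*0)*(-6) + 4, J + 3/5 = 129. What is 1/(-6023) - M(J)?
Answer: 2907808007/150575 ≈ 19311.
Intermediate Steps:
J = 642/5 (J = -⅗ + 129 = 642/5 ≈ 128.40)
U = 22 (U = (-3 + 0)*(-6) + 4 = -3*(-6) + 4 = 18 + 4 = 22)
M(a) = -a*(22 + a) (M(a) = -(a + 22)*(a + a)/2 = -(22 + a)*2*a/2 = -a*(22 + a))
1/(-6023) - M(J) = 1/(-6023) - (-1)*642*(22 + 642/5)/5 = -1/6023 - (-1)*642*752/(5*5) = -1/6023 - 1*(-482784/25) = -1/6023 + 482784/25 = 2907808007/150575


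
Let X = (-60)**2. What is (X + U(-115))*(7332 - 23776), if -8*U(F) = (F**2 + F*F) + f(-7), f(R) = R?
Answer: -9689627/2 ≈ -4.8448e+6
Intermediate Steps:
X = 3600
U(F) = 7/8 - F**2/4 (U(F) = -((F**2 + F*F) - 7)/8 = -((F**2 + F**2) - 7)/8 = -(2*F**2 - 7)/8 = -(-7 + 2*F**2)/8 = 7/8 - F**2/4)
(X + U(-115))*(7332 - 23776) = (3600 + (7/8 - 1/4*(-115)**2))*(7332 - 23776) = (3600 + (7/8 - 1/4*13225))*(-16444) = (3600 + (7/8 - 13225/4))*(-16444) = (3600 - 26443/8)*(-16444) = (2357/8)*(-16444) = -9689627/2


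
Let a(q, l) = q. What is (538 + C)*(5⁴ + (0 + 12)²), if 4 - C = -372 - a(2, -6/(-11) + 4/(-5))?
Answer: 704404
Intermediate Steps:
C = 378 (C = 4 - (-372 - 1*2) = 4 - (-372 - 2) = 4 - 1*(-374) = 4 + 374 = 378)
(538 + C)*(5⁴ + (0 + 12)²) = (538 + 378)*(5⁴ + (0 + 12)²) = 916*(625 + 12²) = 916*(625 + 144) = 916*769 = 704404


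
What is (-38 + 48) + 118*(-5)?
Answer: -580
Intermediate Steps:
(-38 + 48) + 118*(-5) = 10 - 590 = -580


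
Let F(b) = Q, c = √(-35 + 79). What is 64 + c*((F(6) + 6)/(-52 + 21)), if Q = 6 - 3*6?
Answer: 64 + 12*√11/31 ≈ 65.284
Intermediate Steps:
c = 2*√11 (c = √44 = 2*√11 ≈ 6.6332)
Q = -12 (Q = 6 - 18 = -12)
F(b) = -12
64 + c*((F(6) + 6)/(-52 + 21)) = 64 + (2*√11)*((-12 + 6)/(-52 + 21)) = 64 + (2*√11)*(-6/(-31)) = 64 + (2*√11)*(-6*(-1/31)) = 64 + (2*√11)*(6/31) = 64 + 12*√11/31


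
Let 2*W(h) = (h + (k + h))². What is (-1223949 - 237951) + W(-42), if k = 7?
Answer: -2917871/2 ≈ -1.4589e+6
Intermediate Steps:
W(h) = (7 + 2*h)²/2 (W(h) = (h + (7 + h))²/2 = (7 + 2*h)²/2)
(-1223949 - 237951) + W(-42) = (-1223949 - 237951) + (7 + 2*(-42))²/2 = -1461900 + (7 - 84)²/2 = -1461900 + (½)*(-77)² = -1461900 + (½)*5929 = -1461900 + 5929/2 = -2917871/2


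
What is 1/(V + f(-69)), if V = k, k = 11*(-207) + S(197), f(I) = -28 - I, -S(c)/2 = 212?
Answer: -1/2660 ≈ -0.00037594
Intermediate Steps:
S(c) = -424 (S(c) = -2*212 = -424)
k = -2701 (k = 11*(-207) - 424 = -2277 - 424 = -2701)
V = -2701
1/(V + f(-69)) = 1/(-2701 + (-28 - 1*(-69))) = 1/(-2701 + (-28 + 69)) = 1/(-2701 + 41) = 1/(-2660) = -1/2660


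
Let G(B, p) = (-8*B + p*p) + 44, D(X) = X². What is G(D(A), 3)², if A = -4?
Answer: 5625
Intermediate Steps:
G(B, p) = 44 + p² - 8*B (G(B, p) = (-8*B + p²) + 44 = (p² - 8*B) + 44 = 44 + p² - 8*B)
G(D(A), 3)² = (44 + 3² - 8*(-4)²)² = (44 + 9 - 8*16)² = (44 + 9 - 128)² = (-75)² = 5625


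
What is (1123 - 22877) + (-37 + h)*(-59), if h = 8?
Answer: -20043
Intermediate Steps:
(1123 - 22877) + (-37 + h)*(-59) = (1123 - 22877) + (-37 + 8)*(-59) = -21754 - 29*(-59) = -21754 + 1711 = -20043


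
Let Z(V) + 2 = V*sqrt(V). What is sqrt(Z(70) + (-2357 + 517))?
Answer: sqrt(-1842 + 70*sqrt(70)) ≈ 35.445*I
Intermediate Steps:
Z(V) = -2 + V**(3/2) (Z(V) = -2 + V*sqrt(V) = -2 + V**(3/2))
sqrt(Z(70) + (-2357 + 517)) = sqrt((-2 + 70**(3/2)) + (-2357 + 517)) = sqrt((-2 + 70*sqrt(70)) - 1840) = sqrt(-1842 + 70*sqrt(70))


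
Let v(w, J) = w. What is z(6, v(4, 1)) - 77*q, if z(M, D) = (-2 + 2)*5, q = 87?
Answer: -6699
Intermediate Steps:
z(M, D) = 0 (z(M, D) = 0*5 = 0)
z(6, v(4, 1)) - 77*q = 0 - 77*87 = 0 - 6699 = -6699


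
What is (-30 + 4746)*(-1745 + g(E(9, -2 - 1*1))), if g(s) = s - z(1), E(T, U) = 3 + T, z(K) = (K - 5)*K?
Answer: -8153964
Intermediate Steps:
z(K) = K*(-5 + K) (z(K) = (-5 + K)*K = K*(-5 + K))
g(s) = 4 + s (g(s) = s - (-5 + 1) = s - (-4) = s - 1*(-4) = s + 4 = 4 + s)
(-30 + 4746)*(-1745 + g(E(9, -2 - 1*1))) = (-30 + 4746)*(-1745 + (4 + (3 + 9))) = 4716*(-1745 + (4 + 12)) = 4716*(-1745 + 16) = 4716*(-1729) = -8153964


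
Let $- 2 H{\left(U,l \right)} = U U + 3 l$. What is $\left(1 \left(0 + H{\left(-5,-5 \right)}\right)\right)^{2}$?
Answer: $25$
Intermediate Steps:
$H{\left(U,l \right)} = - \frac{3 l}{2} - \frac{U^{2}}{2}$ ($H{\left(U,l \right)} = - \frac{U U + 3 l}{2} = - \frac{U^{2} + 3 l}{2} = - \frac{3 l}{2} - \frac{U^{2}}{2}$)
$\left(1 \left(0 + H{\left(-5,-5 \right)}\right)\right)^{2} = \left(1 \left(0 - \left(- \frac{15}{2} + \frac{\left(-5\right)^{2}}{2}\right)\right)\right)^{2} = \left(1 \left(0 + \left(\frac{15}{2} - \frac{25}{2}\right)\right)\right)^{2} = \left(1 \left(0 - 5\right)\right)^{2} = \left(1 \left(-5\right)\right)^{2} = \left(-5\right)^{2} = 25$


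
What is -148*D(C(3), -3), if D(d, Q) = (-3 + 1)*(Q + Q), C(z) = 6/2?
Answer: -1776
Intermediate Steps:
C(z) = 3 (C(z) = 6*(½) = 3)
D(d, Q) = -4*Q
-148*D(C(3), -3) = -(-592)*(-3) = -148*12 = -1776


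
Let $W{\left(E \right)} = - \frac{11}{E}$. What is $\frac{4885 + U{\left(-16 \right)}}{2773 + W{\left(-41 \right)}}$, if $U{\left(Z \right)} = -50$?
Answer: $\frac{198235}{113704} \approx 1.7434$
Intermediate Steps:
$\frac{4885 + U{\left(-16 \right)}}{2773 + W{\left(-41 \right)}} = \frac{4885 - 50}{2773 - \frac{11}{-41}} = \frac{4835}{2773 - - \frac{11}{41}} = \frac{4835}{2773 + \frac{11}{41}} = \frac{4835}{\frac{113704}{41}} = 4835 \cdot \frac{41}{113704} = \frac{198235}{113704}$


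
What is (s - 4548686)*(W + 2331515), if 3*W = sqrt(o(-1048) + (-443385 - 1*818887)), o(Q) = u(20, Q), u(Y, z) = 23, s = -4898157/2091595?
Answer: -403310288491223371/38029 - 864910344757*I*sqrt(1262249)/570435 ≈ -1.0605e+13 - 1.7035e+9*I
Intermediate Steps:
s = -445287/190145 (s = -4898157*1/2091595 = -445287/190145 ≈ -2.3418)
o(Q) = 23
W = I*sqrt(1262249)/3 (W = sqrt(23 + (-443385 - 1*818887))/3 = sqrt(23 + (-443385 - 818887))/3 = sqrt(23 - 1262272)/3 = sqrt(-1262249)/3 = (I*sqrt(1262249))/3 = I*sqrt(1262249)/3 ≈ 374.5*I)
(s - 4548686)*(W + 2331515) = (-445287/190145 - 4548686)*(I*sqrt(1262249)/3 + 2331515) = -864910344757*(2331515 + I*sqrt(1262249)/3)/190145 = -403310288491223371/38029 - 864910344757*I*sqrt(1262249)/570435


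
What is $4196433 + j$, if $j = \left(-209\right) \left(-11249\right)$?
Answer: $6547474$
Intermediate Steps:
$j = 2351041$
$4196433 + j = 4196433 + 2351041 = 6547474$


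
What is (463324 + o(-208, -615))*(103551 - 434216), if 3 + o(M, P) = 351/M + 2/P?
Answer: -7353767010839/48 ≈ -1.5320e+11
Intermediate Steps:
o(M, P) = -3 + 2/P + 351/M (o(M, P) = -3 + (351/M + 2/P) = -3 + (2/P + 351/M) = -3 + 2/P + 351/M)
(463324 + o(-208, -615))*(103551 - 434216) = (463324 + (-3 + 2/(-615) + 351/(-208)))*(103551 - 434216) = (463324 + (-3 + 2*(-1/615) + 351*(-1/208)))*(-330665) = (463324 + (-3 - 2/615 - 27/16))*(-330665) = (463324 - 46157/9840)*(-330665) = (4559062003/9840)*(-330665) = -7353767010839/48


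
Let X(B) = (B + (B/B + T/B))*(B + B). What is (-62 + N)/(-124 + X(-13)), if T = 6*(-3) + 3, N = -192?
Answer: -127/79 ≈ -1.6076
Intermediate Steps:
T = -15 (T = -18 + 3 = -15)
X(B) = 2*B*(1 + B - 15/B) (X(B) = (B + (B/B - 15/B))*(B + B) = (B + (1 - 15/B))*(2*B) = (1 + B - 15/B)*(2*B) = 2*B*(1 + B - 15/B))
(-62 + N)/(-124 + X(-13)) = (-62 - 192)/(-124 + (-30 + 2*(-13) + 2*(-13)**2)) = -254/(-124 + (-30 - 26 + 2*169)) = -254/(-124 + (-30 - 26 + 338)) = -254/(-124 + 282) = -254/158 = -254*1/158 = -127/79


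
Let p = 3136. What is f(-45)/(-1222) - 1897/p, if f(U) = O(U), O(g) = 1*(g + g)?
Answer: -145421/273728 ≈ -0.53126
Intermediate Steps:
O(g) = 2*g (O(g) = 1*(2*g) = 2*g)
f(U) = 2*U
f(-45)/(-1222) - 1897/p = (2*(-45))/(-1222) - 1897/3136 = -90*(-1/1222) - 1897*1/3136 = 45/611 - 271/448 = -145421/273728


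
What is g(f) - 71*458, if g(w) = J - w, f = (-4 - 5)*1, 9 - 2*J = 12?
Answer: -65021/2 ≈ -32511.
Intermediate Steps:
J = -3/2 (J = 9/2 - ½*12 = 9/2 - 6 = -3/2 ≈ -1.5000)
f = -9 (f = -9*1 = -9)
g(w) = -3/2 - w
g(f) - 71*458 = (-3/2 - 1*(-9)) - 71*458 = (-3/2 + 9) - 32518 = 15/2 - 32518 = -65021/2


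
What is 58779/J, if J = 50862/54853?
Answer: 153533547/2422 ≈ 63391.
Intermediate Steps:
J = 50862/54853 (J = 50862*(1/54853) = 50862/54853 ≈ 0.92724)
58779/J = 58779/(50862/54853) = 58779*(54853/50862) = 153533547/2422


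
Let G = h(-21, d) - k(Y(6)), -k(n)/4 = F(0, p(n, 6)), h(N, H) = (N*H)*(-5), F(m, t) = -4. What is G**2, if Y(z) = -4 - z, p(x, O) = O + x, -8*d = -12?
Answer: 80089/4 ≈ 20022.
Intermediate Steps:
d = 3/2 (d = -1/8*(-12) = 3/2 ≈ 1.5000)
h(N, H) = -5*H*N (h(N, H) = (H*N)*(-5) = -5*H*N)
k(n) = 16 (k(n) = -4*(-4) = 16)
G = 283/2 (G = -5*3/2*(-21) - 1*16 = 315/2 - 16 = 283/2 ≈ 141.50)
G**2 = (283/2)**2 = 80089/4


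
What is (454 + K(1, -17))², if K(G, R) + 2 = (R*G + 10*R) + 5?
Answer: 72900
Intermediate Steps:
K(G, R) = 3 + 10*R + G*R (K(G, R) = -2 + ((R*G + 10*R) + 5) = -2 + ((G*R + 10*R) + 5) = -2 + ((10*R + G*R) + 5) = -2 + (5 + 10*R + G*R) = 3 + 10*R + G*R)
(454 + K(1, -17))² = (454 + (3 + 10*(-17) + 1*(-17)))² = (454 + (3 - 170 - 17))² = (454 - 184)² = 270² = 72900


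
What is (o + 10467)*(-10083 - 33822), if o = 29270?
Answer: -1744652985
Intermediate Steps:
(o + 10467)*(-10083 - 33822) = (29270 + 10467)*(-10083 - 33822) = 39737*(-43905) = -1744652985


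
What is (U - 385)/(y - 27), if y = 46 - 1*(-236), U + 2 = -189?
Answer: -192/85 ≈ -2.2588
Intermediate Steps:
U = -191 (U = -2 - 189 = -191)
y = 282 (y = 46 + 236 = 282)
(U - 385)/(y - 27) = (-191 - 385)/(282 - 27) = -576/255 = -576*1/255 = -192/85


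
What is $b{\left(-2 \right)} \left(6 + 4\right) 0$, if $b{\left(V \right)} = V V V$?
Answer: $0$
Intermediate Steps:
$b{\left(V \right)} = V^{3}$ ($b{\left(V \right)} = V V^{2} = V^{3}$)
$b{\left(-2 \right)} \left(6 + 4\right) 0 = \left(-2\right)^{3} \left(6 + 4\right) 0 = \left(-8\right) 10 \cdot 0 = \left(-80\right) 0 = 0$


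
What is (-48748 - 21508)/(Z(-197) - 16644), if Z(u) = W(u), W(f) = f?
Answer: 70256/16841 ≈ 4.1717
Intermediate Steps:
Z(u) = u
(-48748 - 21508)/(Z(-197) - 16644) = (-48748 - 21508)/(-197 - 16644) = -70256/(-16841) = -70256*(-1/16841) = 70256/16841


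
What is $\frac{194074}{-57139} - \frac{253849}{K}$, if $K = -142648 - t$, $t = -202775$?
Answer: $- \frac{26173765409}{3435596653} \approx -7.6184$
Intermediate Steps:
$K = 60127$ ($K = -142648 - -202775 = -142648 + 202775 = 60127$)
$\frac{194074}{-57139} - \frac{253849}{K} = \frac{194074}{-57139} - \frac{253849}{60127} = 194074 \left(- \frac{1}{57139}\right) - \frac{253849}{60127} = - \frac{194074}{57139} - \frac{253849}{60127} = - \frac{26173765409}{3435596653}$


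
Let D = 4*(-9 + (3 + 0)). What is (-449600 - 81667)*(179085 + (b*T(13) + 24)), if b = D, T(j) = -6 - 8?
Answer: -95333206815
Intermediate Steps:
T(j) = -14
D = -24 (D = 4*(-9 + 3) = 4*(-6) = -24)
b = -24
(-449600 - 81667)*(179085 + (b*T(13) + 24)) = (-449600 - 81667)*(179085 + (-24*(-14) + 24)) = -531267*(179085 + (336 + 24)) = -531267*(179085 + 360) = -531267*179445 = -95333206815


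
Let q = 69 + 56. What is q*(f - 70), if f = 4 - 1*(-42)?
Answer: -3000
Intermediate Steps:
q = 125
f = 46 (f = 4 + 42 = 46)
q*(f - 70) = 125*(46 - 70) = 125*(-24) = -3000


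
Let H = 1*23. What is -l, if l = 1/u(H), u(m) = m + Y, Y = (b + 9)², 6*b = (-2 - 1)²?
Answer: -4/533 ≈ -0.0075047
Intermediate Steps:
H = 23
b = 3/2 (b = (-2 - 1)²/6 = (⅙)*(-3)² = (⅙)*9 = 3/2 ≈ 1.5000)
Y = 441/4 (Y = (3/2 + 9)² = (21/2)² = 441/4 ≈ 110.25)
u(m) = 441/4 + m (u(m) = m + 441/4 = 441/4 + m)
l = 4/533 (l = 1/(441/4 + 23) = 1/(533/4) = 4/533 ≈ 0.0075047)
-l = -1*4/533 = -4/533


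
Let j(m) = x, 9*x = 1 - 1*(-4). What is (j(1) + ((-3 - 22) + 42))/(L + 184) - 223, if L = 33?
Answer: -435361/1953 ≈ -222.92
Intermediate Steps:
x = 5/9 (x = (1 - 1*(-4))/9 = (1 + 4)/9 = (1/9)*5 = 5/9 ≈ 0.55556)
j(m) = 5/9
(j(1) + ((-3 - 22) + 42))/(L + 184) - 223 = (5/9 + ((-3 - 22) + 42))/(33 + 184) - 223 = (5/9 + (-25 + 42))/217 - 223 = (5/9 + 17)*(1/217) - 223 = (158/9)*(1/217) - 223 = 158/1953 - 223 = -435361/1953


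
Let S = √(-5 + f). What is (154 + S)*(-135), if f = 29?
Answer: -20790 - 270*√6 ≈ -21451.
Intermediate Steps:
S = 2*√6 (S = √(-5 + 29) = √24 = 2*√6 ≈ 4.8990)
(154 + S)*(-135) = (154 + 2*√6)*(-135) = -20790 - 270*√6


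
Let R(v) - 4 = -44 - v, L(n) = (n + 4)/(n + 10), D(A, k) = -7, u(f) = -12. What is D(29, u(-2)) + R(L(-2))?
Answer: -189/4 ≈ -47.250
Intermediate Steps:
L(n) = (4 + n)/(10 + n)
R(v) = -40 - v (R(v) = 4 + (-44 - v) = -40 - v)
D(29, u(-2)) + R(L(-2)) = -7 + (-40 - (4 - 2)/(10 - 2)) = -7 + (-40 - 2/8) = -7 + (-40 - 1*1/4) = -7 + (-40 - 1/4) = -7 - 161/4 = -189/4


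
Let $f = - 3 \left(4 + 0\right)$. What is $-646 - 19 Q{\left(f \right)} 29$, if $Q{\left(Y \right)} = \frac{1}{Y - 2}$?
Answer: $- \frac{8493}{14} \approx -606.64$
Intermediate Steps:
$f = -12$ ($f = \left(-3\right) 4 = -12$)
$Q{\left(Y \right)} = \frac{1}{-2 + Y}$
$-646 - 19 Q{\left(f \right)} 29 = -646 - \frac{19}{-2 - 12} \cdot 29 = -646 - \frac{19}{-14} \cdot 29 = -646 - 19 \left(- \frac{1}{14}\right) 29 = -646 - \left(- \frac{19}{14}\right) 29 = -646 - - \frac{551}{14} = -646 + \frac{551}{14} = - \frac{8493}{14}$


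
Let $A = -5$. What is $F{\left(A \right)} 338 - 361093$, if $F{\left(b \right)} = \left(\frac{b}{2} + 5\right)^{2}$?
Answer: $- \frac{717961}{2} \approx -3.5898 \cdot 10^{5}$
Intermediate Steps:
$F{\left(b \right)} = \left(5 + \frac{b}{2}\right)^{2}$ ($F{\left(b \right)} = \left(b \frac{1}{2} + 5\right)^{2} = \left(\frac{b}{2} + 5\right)^{2} = \left(5 + \frac{b}{2}\right)^{2}$)
$F{\left(A \right)} 338 - 361093 = \frac{\left(10 - 5\right)^{2}}{4} \cdot 338 - 361093 = \frac{5^{2}}{4} \cdot 338 - 361093 = \frac{1}{4} \cdot 25 \cdot 338 - 361093 = \frac{25}{4} \cdot 338 - 361093 = \frac{4225}{2} - 361093 = - \frac{717961}{2}$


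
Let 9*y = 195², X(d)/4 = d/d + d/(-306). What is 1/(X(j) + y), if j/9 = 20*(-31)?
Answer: 17/73133 ≈ 0.00023245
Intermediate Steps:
j = -5580 (j = 9*(20*(-31)) = 9*(-620) = -5580)
X(d) = 4 - 2*d/153 (X(d) = 4*(d/d + d/(-306)) = 4*(1 + d*(-1/306)) = 4*(1 - d/306) = 4 - 2*d/153)
y = 4225 (y = (⅑)*195² = (⅑)*38025 = 4225)
1/(X(j) + y) = 1/((4 - 2/153*(-5580)) + 4225) = 1/((4 + 1240/17) + 4225) = 1/(1308/17 + 4225) = 1/(73133/17) = 17/73133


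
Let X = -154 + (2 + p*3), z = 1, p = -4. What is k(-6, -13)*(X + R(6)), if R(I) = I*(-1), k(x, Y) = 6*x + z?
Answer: 5950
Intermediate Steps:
k(x, Y) = 1 + 6*x (k(x, Y) = 6*x + 1 = 1 + 6*x)
R(I) = -I
X = -164 (X = -154 + (2 - 4*3) = -154 + (2 - 12) = -154 - 10 = -164)
k(-6, -13)*(X + R(6)) = (1 + 6*(-6))*(-164 - 1*6) = (1 - 36)*(-164 - 6) = -35*(-170) = 5950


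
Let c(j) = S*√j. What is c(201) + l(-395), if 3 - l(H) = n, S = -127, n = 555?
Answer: -552 - 127*√201 ≈ -2352.5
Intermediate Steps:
c(j) = -127*√j
l(H) = -552 (l(H) = 3 - 1*555 = 3 - 555 = -552)
c(201) + l(-395) = -127*√201 - 552 = -552 - 127*√201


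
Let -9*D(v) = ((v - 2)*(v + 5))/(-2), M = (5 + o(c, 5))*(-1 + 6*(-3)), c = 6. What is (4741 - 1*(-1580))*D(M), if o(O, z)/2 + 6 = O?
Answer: 3065685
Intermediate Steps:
o(O, z) = -12 + 2*O
M = -95 (M = (5 + (-12 + 2*6))*(-1 + 6*(-3)) = (5 + (-12 + 12))*(-1 - 18) = (5 + 0)*(-19) = 5*(-19) = -95)
D(v) = (-2 + v)*(5 + v)/18 (D(v) = -(v - 2)*(v + 5)/(9*(-2)) = -(-2 + v)*(5 + v)*(-1)/(9*2) = -(-1)*(-2 + v)*(5 + v)/18 = (-2 + v)*(5 + v)/18)
(4741 - 1*(-1580))*D(M) = (4741 - 1*(-1580))*(-5/9 + (⅙)*(-95) + (1/18)*(-95)²) = (4741 + 1580)*(-5/9 - 95/6 + (1/18)*9025) = 6321*(-5/9 - 95/6 + 9025/18) = 6321*485 = 3065685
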